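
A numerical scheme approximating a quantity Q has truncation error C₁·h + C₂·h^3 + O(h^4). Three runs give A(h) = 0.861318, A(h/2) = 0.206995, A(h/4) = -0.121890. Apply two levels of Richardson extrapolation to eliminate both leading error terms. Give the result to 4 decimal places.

-0.4513

First eliminate the h term (factor 2^1 = 2):
  B₁ = (2·0.206995 − 0.861318)/1 = -0.447328
  B₂ = (2·(-0.121890) − 0.206995)/1 = -0.450775
Then eliminate the h^3 term (factor 2^3 = 8):
  (8·(-0.450775) − (-0.447328))/7 = -0.451267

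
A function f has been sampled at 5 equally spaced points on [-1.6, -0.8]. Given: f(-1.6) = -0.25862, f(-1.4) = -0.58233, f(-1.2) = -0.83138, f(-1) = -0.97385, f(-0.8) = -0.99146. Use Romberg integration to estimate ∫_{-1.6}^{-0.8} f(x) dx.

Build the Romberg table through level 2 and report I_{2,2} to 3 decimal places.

I_{0,0} (trapezoid, 1 panel, h=0.8000): -0.50003
I_{1,0} (trapezoid, 2 panels, h=0.4000): -0.58257
I_{2,0} (trapezoid, 4 panels, h=0.2000): -0.60252
I_{1,1} = -0.58257 + (-0.58257 − (-0.50003))/3 = -0.61008
I_{2,1} = -0.60252 + (-0.60252 − (-0.58257))/3 = -0.60917
I_{2,2} = -0.60917 + (-0.60917 − (-0.61008))/15 = -0.60911

-0.609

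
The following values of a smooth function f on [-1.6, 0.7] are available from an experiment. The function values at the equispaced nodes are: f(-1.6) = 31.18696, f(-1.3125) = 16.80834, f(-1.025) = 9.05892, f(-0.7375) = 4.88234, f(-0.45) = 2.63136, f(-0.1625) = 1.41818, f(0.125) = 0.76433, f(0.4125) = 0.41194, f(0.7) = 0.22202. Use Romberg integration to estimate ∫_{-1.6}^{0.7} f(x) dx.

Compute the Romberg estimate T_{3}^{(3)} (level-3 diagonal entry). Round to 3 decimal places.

14.403

T_{0}^{(0)} (trapezoid, 1 panel, h=2.3000): 36.12033
T_{1}^{(0)} (trapezoid, 2 panels, h=1.1500): 21.08623
T_{2}^{(0)} (trapezoid, 4 panels, h=0.5750): 16.19148
T_{3}^{(0)} (trapezoid, 8 panels, h=0.2875): 14.85797
T_{1}^{(1)} = 21.08623 + (21.08623 − 36.12033)/3 = 16.07486
T_{2}^{(1)} = 16.19148 + (16.19148 − 21.08623)/3 = 14.55990
T_{3}^{(1)} = 14.85797 + (14.85797 − 16.19148)/3 = 14.41347
T_{2}^{(2)} = 14.55990 + (14.55990 − 16.07486)/15 = 14.45890
T_{3}^{(2)} = 14.41347 + (14.41347 − 14.55990)/15 = 14.40371
T_{3}^{(3)} = 14.40371 + (14.40371 − 14.45890)/63 = 14.40283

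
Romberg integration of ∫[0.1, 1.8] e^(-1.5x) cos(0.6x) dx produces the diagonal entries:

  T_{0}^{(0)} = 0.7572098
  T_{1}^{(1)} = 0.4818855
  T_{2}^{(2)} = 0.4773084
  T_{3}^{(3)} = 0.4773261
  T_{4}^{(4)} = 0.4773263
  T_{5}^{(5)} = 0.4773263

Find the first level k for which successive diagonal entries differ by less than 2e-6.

|T_{1}^{(1)} − T_{0}^{(0)}| = 0.2753243 ≥ 2e-6
|T_{2}^{(2)} − T_{1}^{(1)}| = 0.0045771 ≥ 2e-6
|T_{3}^{(3)} − T_{2}^{(2)}| = 0.0000177 ≥ 2e-6
|T_{4}^{(4)} − T_{3}^{(3)}| = 0.0000002 < 2e-6

k = 4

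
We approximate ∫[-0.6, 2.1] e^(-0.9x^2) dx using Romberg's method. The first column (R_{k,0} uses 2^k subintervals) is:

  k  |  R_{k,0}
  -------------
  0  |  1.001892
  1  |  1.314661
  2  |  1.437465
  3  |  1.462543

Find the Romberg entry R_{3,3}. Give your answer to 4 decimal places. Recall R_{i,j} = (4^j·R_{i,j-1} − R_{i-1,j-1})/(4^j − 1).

1.4702

Richardson extrapolation on the trapezoidal column (denominator 4−1=3):
R_{1,1} = (4·1.314661 − 1.001892) / 3 = 1.418917
R_{2,1} = 1.437465 + (1.437465 − 1.314661)/3 = 1.478400
R_{3,1} = 1.462543 + (1.462543 − 1.437465)/3 = 1.470902
R_{2,2} = 1.478400 + (1.478400 − 1.418917)/15 = 1.482366
R_{3,2} = (16·1.470902 − 1.478400) / 15 = 1.470402
R_{3,3} = (64·1.470402 − 1.482366) / 63 = 1.470212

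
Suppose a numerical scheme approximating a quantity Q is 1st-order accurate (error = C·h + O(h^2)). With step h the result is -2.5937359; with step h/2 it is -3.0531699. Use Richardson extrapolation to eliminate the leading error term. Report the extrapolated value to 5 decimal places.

-3.51260

The leading error scales as h; refining by a factor of 2 reduces it by 2^1 = 2.
Extrapolated value = (2·A(h/2) − A(h)) / (2 − 1)
= (2·(-3.0531699) − (-2.5937359)) / 1
= -3.5126039 / 1 = -3.5126039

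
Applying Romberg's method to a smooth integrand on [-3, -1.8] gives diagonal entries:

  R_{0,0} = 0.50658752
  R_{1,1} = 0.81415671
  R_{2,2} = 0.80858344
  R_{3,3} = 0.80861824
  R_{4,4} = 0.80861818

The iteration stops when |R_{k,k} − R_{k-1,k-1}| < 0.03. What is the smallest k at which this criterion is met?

k = 2

|R_{1,1} − R_{0,0}| = 0.30756919 ≥ 0.03
|R_{2,2} − R_{1,1}| = 0.00557327 < 0.03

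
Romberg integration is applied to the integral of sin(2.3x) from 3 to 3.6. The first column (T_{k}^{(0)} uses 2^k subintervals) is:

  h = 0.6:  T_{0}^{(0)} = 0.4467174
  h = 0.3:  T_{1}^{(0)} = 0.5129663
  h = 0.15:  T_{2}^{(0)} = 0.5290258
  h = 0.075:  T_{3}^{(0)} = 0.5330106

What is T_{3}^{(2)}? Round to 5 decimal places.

0.53434

T_{2}^{(1)} = 0.5290258 + (0.5290258 − 0.5129663)/3 = 0.5343790
T_{3}^{(1)} = (4·0.5330106 − 0.5290258) / 3 = 0.5343389
T_{3}^{(2)} = 0.5343389 + (0.5343389 − 0.5343790)/15 = 0.5343362
(Column j=1 coincides with Simpson's rule on the same nodes.)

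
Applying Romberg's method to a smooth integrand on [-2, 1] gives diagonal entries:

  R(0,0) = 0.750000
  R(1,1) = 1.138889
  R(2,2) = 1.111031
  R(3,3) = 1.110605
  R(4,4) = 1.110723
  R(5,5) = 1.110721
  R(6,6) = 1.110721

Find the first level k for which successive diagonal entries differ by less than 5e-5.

|R(1,1) − R(0,0)| = 0.388889 ≥ 5e-5
|R(2,2) − R(1,1)| = 0.027858 ≥ 5e-5
|R(3,3) − R(2,2)| = 0.000426 ≥ 5e-5
|R(4,4) − R(3,3)| = 0.000118 ≥ 5e-5
|R(5,5) − R(4,4)| = 0.000002 < 5e-5

k = 5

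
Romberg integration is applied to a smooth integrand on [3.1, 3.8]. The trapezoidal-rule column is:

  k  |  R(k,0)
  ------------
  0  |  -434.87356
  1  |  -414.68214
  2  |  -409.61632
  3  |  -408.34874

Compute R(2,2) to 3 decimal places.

R(1,1) = (4·(-414.68214) − (-434.87356)) / 3 = -407.95167
R(2,1) = -409.61632 + (-409.61632 − (-414.68214))/3 = -407.92771
R(2,2) = (16·(-407.92771) − (-407.95167)) / 15 = -407.92611

-407.926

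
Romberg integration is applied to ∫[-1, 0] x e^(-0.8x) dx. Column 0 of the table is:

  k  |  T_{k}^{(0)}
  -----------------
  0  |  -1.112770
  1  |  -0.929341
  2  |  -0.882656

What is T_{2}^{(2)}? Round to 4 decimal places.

-0.8670

T_{1}^{(1)} = (4·(-0.929341) − (-1.112770)) / 3 = -0.868198
T_{2}^{(1)} = (4·(-0.882656) − (-0.929341)) / 3 = -0.867094
T_{2}^{(2)} = (16·(-0.867094) − (-0.868198)) / 15 = -0.867020
(Column j=1 coincides with Simpson's rule on the same nodes.)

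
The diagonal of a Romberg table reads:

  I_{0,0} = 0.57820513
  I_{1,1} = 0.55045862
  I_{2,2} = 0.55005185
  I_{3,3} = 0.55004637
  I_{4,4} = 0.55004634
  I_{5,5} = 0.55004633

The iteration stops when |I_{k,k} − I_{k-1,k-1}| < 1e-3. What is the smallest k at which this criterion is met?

k = 2

|I_{1,1} − I_{0,0}| = 0.02774651 ≥ 1e-3
|I_{2,2} − I_{1,1}| = 0.00040677 < 1e-3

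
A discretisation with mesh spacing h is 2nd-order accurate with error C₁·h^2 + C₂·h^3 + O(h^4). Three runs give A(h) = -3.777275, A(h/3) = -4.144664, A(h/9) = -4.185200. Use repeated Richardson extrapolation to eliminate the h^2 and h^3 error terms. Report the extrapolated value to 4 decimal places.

First eliminate the h^2 term (factor 3^2 = 9):
  B₁ = (9·(-4.144664) − (-3.777275))/8 = -4.190588
  B₂ = (9·(-4.185200) − (-4.144664))/8 = -4.190267
Then eliminate the h^3 term (factor 3^3 = 27):
  (27·(-4.190267) − (-4.190588))/26 = -4.190255

-4.1903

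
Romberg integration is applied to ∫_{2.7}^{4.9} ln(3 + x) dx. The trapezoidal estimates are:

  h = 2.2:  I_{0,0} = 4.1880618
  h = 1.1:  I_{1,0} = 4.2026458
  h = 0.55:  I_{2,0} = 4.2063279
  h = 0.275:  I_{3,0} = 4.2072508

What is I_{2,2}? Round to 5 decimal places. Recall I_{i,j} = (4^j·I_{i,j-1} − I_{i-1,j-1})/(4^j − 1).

4.20756

Richardson extrapolation on the trapezoidal column (denominator 4−1=3):
I_{1,1} = (4·4.2026458 − 4.1880618) / 3 = 4.2075071
I_{2,1} = (4·4.2063279 − 4.2026458) / 3 = 4.2075553
I_{2,2} = 4.2075553 + (4.2075553 − 4.2075071)/15 = 4.2075585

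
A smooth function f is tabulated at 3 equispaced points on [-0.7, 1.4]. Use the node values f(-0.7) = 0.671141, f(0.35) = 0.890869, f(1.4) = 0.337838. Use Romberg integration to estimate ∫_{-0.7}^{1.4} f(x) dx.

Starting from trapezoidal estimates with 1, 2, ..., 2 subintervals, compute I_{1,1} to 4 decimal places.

1.6004

I_{0,0} (trapezoid, 1 panel, h=2.1000): 1.059428
I_{1,0} (trapezoid, 2 panels, h=1.0500): 1.465126
I_{1,1} = 1.465126 + (1.465126 − 1.059428)/3 = 1.600359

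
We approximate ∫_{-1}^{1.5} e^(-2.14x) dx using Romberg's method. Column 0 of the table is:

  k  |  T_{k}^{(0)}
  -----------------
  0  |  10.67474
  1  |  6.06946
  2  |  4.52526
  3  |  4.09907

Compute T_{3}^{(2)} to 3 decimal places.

3.953

T_{2}^{(1)} = (4·4.52526 − 6.06946) / 3 = 4.01053
T_{3}^{(1)} = (4·4.09907 − 4.52526) / 3 = 3.95701
T_{3}^{(2)} = 3.95701 + (3.95701 − 4.01053)/15 = 3.95344
(Column j=1 coincides with Simpson's rule on the same nodes.)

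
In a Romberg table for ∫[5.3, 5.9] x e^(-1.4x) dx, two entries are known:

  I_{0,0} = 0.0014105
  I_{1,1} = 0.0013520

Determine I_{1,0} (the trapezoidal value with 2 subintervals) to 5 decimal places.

0.00137

From I_{1,1} = (4·I_{1,0} − I_{0,0})/3, solve for I_{1,0}:
4·I_{1,0} = 3·0.0013520 + 0.0014105 = 0.0054665
I_{1,0} = 0.0013666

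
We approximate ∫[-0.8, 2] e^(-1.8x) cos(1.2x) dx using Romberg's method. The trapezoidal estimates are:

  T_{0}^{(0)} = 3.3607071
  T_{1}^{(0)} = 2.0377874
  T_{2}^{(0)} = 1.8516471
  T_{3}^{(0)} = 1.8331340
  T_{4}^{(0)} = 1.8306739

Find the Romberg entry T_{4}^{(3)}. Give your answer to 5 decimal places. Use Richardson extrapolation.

Richardson extrapolation on the trapezoidal column (denominator 4−1=3):
T_{2}^{(1)} = 1.8516471 + (1.8516471 − 2.0377874)/3 = 1.7896003
T_{3}^{(1)} = 1.8331340 + (1.8331340 − 1.8516471)/3 = 1.8269630
T_{4}^{(1)} = (4·1.8306739 − 1.8331340) / 3 = 1.8298539
T_{3}^{(2)} = (16·1.8269630 − 1.7896003) / 15 = 1.8294538
T_{4}^{(2)} = 1.8298539 + (1.8298539 − 1.8269630)/15 = 1.8300466
T_{4}^{(3)} = (64·1.8300466 − 1.8294538) / 63 = 1.8300560

1.83006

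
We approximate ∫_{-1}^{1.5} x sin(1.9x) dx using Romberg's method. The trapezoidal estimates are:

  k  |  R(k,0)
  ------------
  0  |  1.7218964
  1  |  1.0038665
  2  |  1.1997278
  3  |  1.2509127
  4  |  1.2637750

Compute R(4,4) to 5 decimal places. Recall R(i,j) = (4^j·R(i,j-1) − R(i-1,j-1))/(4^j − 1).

Richardson extrapolation on the trapezoidal column (denominator 4−1=3):
R(1,1) = (4·1.0038665 − 1.7218964) / 3 = 0.7645232
R(2,1) = (4·1.1997278 − 1.0038665) / 3 = 1.2650149
R(3,1) = (4·1.2509127 − 1.1997278) / 3 = 1.2679743
R(4,1) = (4·1.2637750 − 1.2509127) / 3 = 1.2680624
R(2,2) = (16·1.2650149 − 0.7645232) / 15 = 1.2983810
R(3,2) = (16·1.2679743 − 1.2650149) / 15 = 1.2681716
R(4,2) = 1.2680624 + (1.2680624 − 1.2679743)/15 = 1.2680683
R(3,3) = 1.2681716 + (1.2681716 − 1.2983810)/63 = 1.2676921
R(4,3) = 1.2680683 + (1.2680683 − 1.2681716)/63 = 1.2680667
R(4,4) = 1.2680667 + (1.2680667 − 1.2676921)/255 = 1.2680682

1.26807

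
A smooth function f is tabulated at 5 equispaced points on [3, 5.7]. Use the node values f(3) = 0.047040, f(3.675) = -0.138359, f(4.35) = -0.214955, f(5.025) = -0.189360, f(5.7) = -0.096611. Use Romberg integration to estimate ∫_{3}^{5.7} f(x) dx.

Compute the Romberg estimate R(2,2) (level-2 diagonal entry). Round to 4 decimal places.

R(0,0) (trapezoid, 1 panel, h=2.7000): -0.066921
R(1,0) (trapezoid, 2 panels, h=1.3500): -0.323650
R(2,0) (trapezoid, 4 panels, h=0.6750): -0.383035
R(1,1) = -0.323650 + (-0.323650 − (-0.066921))/3 = -0.409226
R(2,1) = -0.383035 + (-0.383035 − (-0.323650))/3 = -0.402830
R(2,2) = -0.402830 + (-0.402830 − (-0.409226))/15 = -0.402404

-0.4024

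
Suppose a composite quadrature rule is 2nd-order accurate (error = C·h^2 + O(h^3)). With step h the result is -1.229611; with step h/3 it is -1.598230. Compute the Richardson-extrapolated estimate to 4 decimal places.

-1.6443

The leading error scales as h^2; refining by a factor of 3 reduces it by 3^2 = 9.
Extrapolated value = (9·A(h/3) − A(h)) / (9 − 1)
= (9·(-1.598230) − (-1.229611)) / 8
= -13.154459 / 8 = -1.644307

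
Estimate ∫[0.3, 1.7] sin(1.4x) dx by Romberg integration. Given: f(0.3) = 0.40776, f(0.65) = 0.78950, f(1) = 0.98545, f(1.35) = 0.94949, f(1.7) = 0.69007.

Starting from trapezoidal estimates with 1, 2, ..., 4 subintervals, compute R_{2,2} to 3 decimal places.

1.169

R_{0,0} (trapezoid, 1 panel, h=1.4000): 0.76848
R_{1,0} (trapezoid, 2 panels, h=0.7000): 1.07406
R_{2,0} (trapezoid, 4 panels, h=0.3500): 1.14567
R_{1,1} = 1.07406 + (1.07406 − 0.76848)/3 = 1.17592
R_{2,1} = 1.14567 + (1.14567 − 1.07406)/3 = 1.16954
R_{2,2} = 1.16954 + (1.16954 − 1.17592)/15 = 1.16911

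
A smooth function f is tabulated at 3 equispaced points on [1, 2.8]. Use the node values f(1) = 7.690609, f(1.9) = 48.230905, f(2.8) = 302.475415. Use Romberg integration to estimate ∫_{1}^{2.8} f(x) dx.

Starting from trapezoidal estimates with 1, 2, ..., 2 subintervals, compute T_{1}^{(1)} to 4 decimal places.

150.9269

T_{0}^{(0)} (trapezoid, 1 panel, h=1.8000): 279.149422
T_{1}^{(0)} (trapezoid, 2 panels, h=0.9000): 182.982525
T_{1}^{(1)} = 182.982525 + (182.982525 − 279.149422)/3 = 150.926893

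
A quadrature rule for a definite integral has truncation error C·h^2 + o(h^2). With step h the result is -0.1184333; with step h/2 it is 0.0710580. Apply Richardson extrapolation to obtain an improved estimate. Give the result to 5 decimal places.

0.13422

Extrapolated value = (4·A(h/2) − A(h)) / (4 − 1)
= (4·0.0710580 − (-0.1184333)) / 3
= 0.4026653 / 3 = 0.1342218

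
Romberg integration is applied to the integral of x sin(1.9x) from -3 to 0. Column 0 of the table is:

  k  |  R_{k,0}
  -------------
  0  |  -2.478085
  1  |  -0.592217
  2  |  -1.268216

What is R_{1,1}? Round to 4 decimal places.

0.0364

Richardson extrapolation on the trapezoidal column (denominator 4−1=3):
R_{1,1} = -0.592217 + (-0.592217 − (-2.478085))/3 = 0.036406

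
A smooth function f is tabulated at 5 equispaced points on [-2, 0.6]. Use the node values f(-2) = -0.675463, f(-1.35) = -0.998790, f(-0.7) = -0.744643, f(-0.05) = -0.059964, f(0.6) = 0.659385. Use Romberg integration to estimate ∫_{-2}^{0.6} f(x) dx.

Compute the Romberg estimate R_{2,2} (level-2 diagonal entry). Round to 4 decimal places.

-1.2402

R_{0,0} (trapezoid, 1 panel, h=2.6000): -0.020901
R_{1,0} (trapezoid, 2 panels, h=1.3000): -0.978487
R_{2,0} (trapezoid, 4 panels, h=0.6500): -1.177433
R_{1,1} = -0.978487 + (-0.978487 − (-0.020901))/3 = -1.297682
R_{2,1} = -1.177433 + (-1.177433 − (-0.978487))/3 = -1.243748
R_{2,2} = -1.243748 + (-1.243748 − (-1.297682))/15 = -1.240152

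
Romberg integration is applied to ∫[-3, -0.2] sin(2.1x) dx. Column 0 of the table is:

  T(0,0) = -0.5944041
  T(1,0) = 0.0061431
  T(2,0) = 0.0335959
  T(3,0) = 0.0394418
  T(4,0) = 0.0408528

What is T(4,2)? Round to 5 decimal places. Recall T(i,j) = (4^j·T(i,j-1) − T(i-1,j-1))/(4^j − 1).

T(3,1) = (4·0.0394418 − 0.0335959) / 3 = 0.0413904
T(4,1) = (4·0.0408528 − 0.0394418) / 3 = 0.0413231
T(4,2) = (16·0.0413231 − 0.0413904) / 15 = 0.0413186
(Column j=1 coincides with Simpson's rule on the same nodes.)

0.04132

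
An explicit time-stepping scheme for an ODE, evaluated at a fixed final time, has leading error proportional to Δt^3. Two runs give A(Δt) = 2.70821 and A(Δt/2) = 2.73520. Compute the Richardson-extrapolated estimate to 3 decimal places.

2.739

Extrapolated value = (8·A(Δt/2) − A(Δt)) / (8 − 1)
= (8·2.73520 − 2.70821) / 7
= 19.17339 / 7 = 2.73906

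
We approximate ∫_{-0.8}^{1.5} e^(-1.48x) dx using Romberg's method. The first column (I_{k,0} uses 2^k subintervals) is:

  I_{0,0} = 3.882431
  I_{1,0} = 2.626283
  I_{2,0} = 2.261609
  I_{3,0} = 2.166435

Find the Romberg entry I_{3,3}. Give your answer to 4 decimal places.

I_{1,1} = (4·2.626283 − 3.882431) / 3 = 2.207567
I_{2,1} = 2.261609 + (2.261609 − 2.626283)/3 = 2.140051
I_{3,1} = 2.166435 + (2.166435 − 2.261609)/3 = 2.134710
I_{2,2} = 2.140051 + (2.140051 − 2.207567)/15 = 2.135550
I_{3,2} = 2.134710 + (2.134710 − 2.140051)/15 = 2.134354
I_{3,3} = (64·2.134354 − 2.135550) / 63 = 2.134335

2.1343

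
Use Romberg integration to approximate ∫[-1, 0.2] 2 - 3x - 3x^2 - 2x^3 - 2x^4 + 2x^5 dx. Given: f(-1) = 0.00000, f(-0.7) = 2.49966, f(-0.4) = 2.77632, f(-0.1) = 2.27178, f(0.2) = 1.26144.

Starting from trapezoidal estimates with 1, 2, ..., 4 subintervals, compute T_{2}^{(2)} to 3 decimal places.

T_{0}^{(0)} (trapezoid, 1 panel, h=1.2000): 0.75686
T_{1}^{(0)} (trapezoid, 2 panels, h=0.6000): 2.04422
T_{2}^{(0)} (trapezoid, 4 panels, h=0.3000): 2.45354
T_{1}^{(1)} = 2.04422 + (2.04422 − 0.75686)/3 = 2.47334
T_{2}^{(1)} = 2.45354 + (2.45354 − 2.04422)/3 = 2.58998
T_{2}^{(2)} = 2.58998 + (2.58998 − 2.47334)/15 = 2.59776

2.598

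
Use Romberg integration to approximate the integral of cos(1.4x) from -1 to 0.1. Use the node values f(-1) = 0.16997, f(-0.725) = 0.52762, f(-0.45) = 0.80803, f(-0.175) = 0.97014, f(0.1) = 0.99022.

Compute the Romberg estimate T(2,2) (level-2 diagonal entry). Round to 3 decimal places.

0.804

T(0,0) (trapezoid, 1 panel, h=1.1000): 0.63810
T(1,0) (trapezoid, 2 panels, h=0.5500): 0.76347
T(2,0) (trapezoid, 4 panels, h=0.2750): 0.79362
T(1,1) = 0.76347 + (0.76347 − 0.63810)/3 = 0.80526
T(2,1) = 0.79362 + (0.79362 − 0.76347)/3 = 0.80367
T(2,2) = 0.80367 + (0.80367 − 0.80526)/15 = 0.80356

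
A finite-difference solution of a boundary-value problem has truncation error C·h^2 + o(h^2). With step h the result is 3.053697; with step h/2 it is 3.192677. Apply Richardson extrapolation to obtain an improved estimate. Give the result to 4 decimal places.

3.2390

Extrapolated value = (4·A(h/2) − A(h)) / (4 − 1)
= (4·3.192677 − 3.053697) / 3
= 9.717011 / 3 = 3.239004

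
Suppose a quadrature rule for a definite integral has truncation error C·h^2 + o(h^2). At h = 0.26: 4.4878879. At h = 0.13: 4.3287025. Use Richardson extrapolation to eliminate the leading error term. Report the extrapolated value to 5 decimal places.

The leading error scales as h^2; refining by a factor of 2 reduces it by 2^2 = 4.
Extrapolated value = (4·A(h/2) − A(h)) / (4 − 1)
= (4·4.3287025 − 4.4878879) / 3
= 12.8269221 / 3 = 4.2756407

4.27564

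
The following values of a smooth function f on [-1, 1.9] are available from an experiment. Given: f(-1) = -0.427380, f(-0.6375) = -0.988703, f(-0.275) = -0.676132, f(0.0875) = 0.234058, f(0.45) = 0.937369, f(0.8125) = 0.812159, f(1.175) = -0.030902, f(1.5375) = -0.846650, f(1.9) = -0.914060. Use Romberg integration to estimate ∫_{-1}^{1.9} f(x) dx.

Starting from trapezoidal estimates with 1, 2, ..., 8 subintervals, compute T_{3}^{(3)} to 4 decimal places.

T_{0}^{(0)} (trapezoid, 1 panel, h=2.9000): -1.945088
T_{1}^{(0)} (trapezoid, 2 panels, h=1.4500): 0.386641
T_{2}^{(0)} (trapezoid, 4 panels, h=0.7250): -0.319279
T_{3}^{(0)} (trapezoid, 8 panels, h=0.3625): -0.445701
T_{1}^{(1)} = 0.386641 + (0.386641 − (-1.945088))/3 = 1.163884
T_{2}^{(1)} = -0.319279 + (-0.319279 − 0.386641)/3 = -0.554586
T_{3}^{(1)} = -0.445701 + (-0.445701 − (-0.319279))/3 = -0.487842
T_{2}^{(2)} = -0.554586 + (-0.554586 − 1.163884)/15 = -0.669151
T_{3}^{(2)} = -0.487842 + (-0.487842 − (-0.554586))/15 = -0.483392
T_{3}^{(3)} = -0.483392 + (-0.483392 − (-0.669151))/63 = -0.480443

-0.4804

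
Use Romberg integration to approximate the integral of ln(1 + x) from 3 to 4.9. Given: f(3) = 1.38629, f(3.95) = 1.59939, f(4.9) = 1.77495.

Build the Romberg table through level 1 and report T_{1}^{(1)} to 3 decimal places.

T_{0}^{(0)} (trapezoid, 1 panel, h=1.9000): 3.00318
T_{1}^{(0)} (trapezoid, 2 panels, h=0.9500): 3.02101
T_{1}^{(1)} = 3.02101 + (3.02101 − 3.00318)/3 = 3.02695

3.027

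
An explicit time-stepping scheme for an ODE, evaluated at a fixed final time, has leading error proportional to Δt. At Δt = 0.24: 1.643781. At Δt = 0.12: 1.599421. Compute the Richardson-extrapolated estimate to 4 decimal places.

1.5551

Extrapolated value = (2·A(Δt/2) − A(Δt)) / (2 − 1)
= (2·1.599421 − 1.643781) / 1
= 1.555061 / 1 = 1.555061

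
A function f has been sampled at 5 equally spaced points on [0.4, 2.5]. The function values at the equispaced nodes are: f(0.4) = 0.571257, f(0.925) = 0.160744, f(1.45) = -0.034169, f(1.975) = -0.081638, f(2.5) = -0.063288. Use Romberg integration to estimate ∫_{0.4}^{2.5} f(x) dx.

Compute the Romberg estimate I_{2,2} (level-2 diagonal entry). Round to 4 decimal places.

0.1325

I_{0,0} (trapezoid, 1 panel, h=2.1000): 0.533367
I_{1,0} (trapezoid, 2 panels, h=1.0500): 0.230806
I_{2,0} (trapezoid, 4 panels, h=0.5250): 0.156934
I_{1,1} = 0.230806 + (0.230806 − 0.533367)/3 = 0.129952
I_{2,1} = 0.156934 + (0.156934 − 0.230806)/3 = 0.132310
I_{2,2} = 0.132310 + (0.132310 − 0.129952)/15 = 0.132467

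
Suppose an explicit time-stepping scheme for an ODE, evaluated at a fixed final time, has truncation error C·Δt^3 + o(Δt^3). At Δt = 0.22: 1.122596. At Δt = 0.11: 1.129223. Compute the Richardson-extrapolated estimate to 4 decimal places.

1.1302

The leading error scales as Δt^3; refining by a factor of 2 reduces it by 2^3 = 8.
Extrapolated value = (8·A(Δt/2) − A(Δt)) / (8 − 1)
= (8·1.129223 − 1.122596) / 7
= 7.911188 / 7 = 1.130170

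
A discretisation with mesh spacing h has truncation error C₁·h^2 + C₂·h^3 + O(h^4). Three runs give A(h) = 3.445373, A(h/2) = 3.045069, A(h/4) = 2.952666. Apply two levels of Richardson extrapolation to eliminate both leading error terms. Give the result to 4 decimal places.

2.9233

First eliminate the h^2 term (factor 2^2 = 4):
  B₁ = (4·3.045069 − 3.445373)/3 = 2.911634
  B₂ = (4·2.952666 − 3.045069)/3 = 2.921865
Then eliminate the h^3 term (factor 2^3 = 8):
  (8·2.921865 − 2.911634)/7 = 2.923327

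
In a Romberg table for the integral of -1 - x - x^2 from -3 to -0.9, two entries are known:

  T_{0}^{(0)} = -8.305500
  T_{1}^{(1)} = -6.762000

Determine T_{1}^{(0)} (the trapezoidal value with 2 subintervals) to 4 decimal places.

From T_{1}^{(1)} = (4·T_{1}^{(0)} − T_{0}^{(0)})/3, solve for T_{1}^{(0)}:
4·T_{1}^{(0)} = 3·(-6.762000) + (-8.305500) = -28.591500
T_{1}^{(0)} = -7.147875

-7.1479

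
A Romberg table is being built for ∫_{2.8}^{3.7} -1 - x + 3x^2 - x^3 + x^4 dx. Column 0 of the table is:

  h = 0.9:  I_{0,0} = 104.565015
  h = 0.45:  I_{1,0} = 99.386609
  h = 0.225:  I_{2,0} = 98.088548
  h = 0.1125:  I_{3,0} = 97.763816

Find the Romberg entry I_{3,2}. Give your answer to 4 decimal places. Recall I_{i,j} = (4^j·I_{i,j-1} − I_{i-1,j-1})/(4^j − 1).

97.6556

Richardson extrapolation on the trapezoidal column (denominator 4−1=3):
I_{2,1} = (4·98.088548 − 99.386609) / 3 = 97.655861
I_{3,1} = (4·97.763816 − 98.088548) / 3 = 97.655572
I_{3,2} = 97.655572 + (97.655572 − 97.655861)/15 = 97.655553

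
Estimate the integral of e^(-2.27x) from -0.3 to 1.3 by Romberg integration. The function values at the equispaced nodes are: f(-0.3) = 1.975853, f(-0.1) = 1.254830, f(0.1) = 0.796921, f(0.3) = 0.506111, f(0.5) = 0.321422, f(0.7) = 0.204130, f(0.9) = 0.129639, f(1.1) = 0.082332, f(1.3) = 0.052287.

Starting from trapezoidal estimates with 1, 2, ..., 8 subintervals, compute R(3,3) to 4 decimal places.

R(0,0) (trapezoid, 1 panel, h=1.6000): 1.622512
R(1,0) (trapezoid, 2 panels, h=0.8000): 1.068394
R(2,0) (trapezoid, 4 panels, h=0.4000): 0.904821
R(3,0) (trapezoid, 8 panels, h=0.2000): 0.861891
R(1,1) = 1.068394 + (1.068394 − 1.622512)/3 = 0.883688
R(2,1) = 0.904821 + (0.904821 − 1.068394)/3 = 0.850297
R(3,1) = 0.861891 + (0.861891 − 0.904821)/3 = 0.847581
R(2,2) = 0.850297 + (0.850297 − 0.883688)/15 = 0.848071
R(3,2) = 0.847581 + (0.847581 − 0.850297)/15 = 0.847400
R(3,3) = 0.847400 + (0.847400 − 0.848071)/63 = 0.847389

0.8474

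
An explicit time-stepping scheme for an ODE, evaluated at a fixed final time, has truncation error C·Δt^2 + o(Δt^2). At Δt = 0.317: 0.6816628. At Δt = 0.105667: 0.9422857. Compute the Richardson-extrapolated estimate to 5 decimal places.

0.97486

Extrapolated value = (9·A(Δt/3) − A(Δt)) / (9 − 1)
= (9·0.9422857 − 0.6816628) / 8
= 7.7989085 / 8 = 0.9748636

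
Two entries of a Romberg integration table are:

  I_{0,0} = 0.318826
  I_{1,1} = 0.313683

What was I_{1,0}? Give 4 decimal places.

From I_{1,1} = (4·I_{1,0} − I_{0,0})/3, solve for I_{1,0}:
4·I_{1,0} = 3·0.313683 + 0.318826 = 1.259875
I_{1,0} = 0.314969

0.3150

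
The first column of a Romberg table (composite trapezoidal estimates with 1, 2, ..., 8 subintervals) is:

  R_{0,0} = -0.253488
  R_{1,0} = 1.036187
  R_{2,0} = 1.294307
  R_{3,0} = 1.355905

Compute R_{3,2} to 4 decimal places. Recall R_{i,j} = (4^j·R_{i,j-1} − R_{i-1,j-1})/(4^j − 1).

Richardson extrapolation on the trapezoidal column (denominator 4−1=3):
R_{2,1} = (4·1.294307 − 1.036187) / 3 = 1.380347
R_{3,1} = (4·1.355905 − 1.294307) / 3 = 1.376438
R_{3,2} = 1.376438 + (1.376438 − 1.380347)/15 = 1.376177

1.3762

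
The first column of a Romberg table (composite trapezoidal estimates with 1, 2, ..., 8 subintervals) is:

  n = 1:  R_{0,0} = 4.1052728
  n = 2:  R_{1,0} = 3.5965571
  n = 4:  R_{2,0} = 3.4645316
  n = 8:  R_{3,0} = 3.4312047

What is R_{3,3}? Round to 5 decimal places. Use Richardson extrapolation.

Richardson extrapolation on the trapezoidal column (denominator 4−1=3):
R_{1,1} = (4·3.5965571 − 4.1052728) / 3 = 3.4269852
R_{2,1} = 3.4645316 + (3.4645316 − 3.5965571)/3 = 3.4205231
R_{3,1} = (4·3.4312047 − 3.4645316) / 3 = 3.4200957
R_{2,2} = (16·3.4205231 − 3.4269852) / 15 = 3.4200923
R_{3,2} = (16·3.4200957 − 3.4205231) / 15 = 3.4200672
R_{3,3} = 3.4200672 + (3.4200672 − 3.4200923)/63 = 3.4200668

3.42007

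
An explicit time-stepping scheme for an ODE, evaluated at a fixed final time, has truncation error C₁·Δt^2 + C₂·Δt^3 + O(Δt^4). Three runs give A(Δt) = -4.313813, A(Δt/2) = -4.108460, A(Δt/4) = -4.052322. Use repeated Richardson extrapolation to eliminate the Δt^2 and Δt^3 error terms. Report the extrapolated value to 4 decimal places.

-4.0327

First eliminate the Δt^2 term (factor 2^2 = 4):
  B₁ = (4·(-4.108460) − (-4.313813))/3 = -4.040009
  B₂ = (4·(-4.052322) − (-4.108460))/3 = -4.033609
Then eliminate the Δt^3 term (factor 2^3 = 8):
  (8·(-4.033609) − (-4.040009))/7 = -4.032695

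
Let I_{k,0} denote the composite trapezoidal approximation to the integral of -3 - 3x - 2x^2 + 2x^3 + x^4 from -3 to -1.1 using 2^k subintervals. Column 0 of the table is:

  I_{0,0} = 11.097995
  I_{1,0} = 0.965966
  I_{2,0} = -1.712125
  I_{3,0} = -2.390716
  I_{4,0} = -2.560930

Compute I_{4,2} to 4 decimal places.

Richardson extrapolation on the trapezoidal column (denominator 4−1=3):
I_{3,1} = (4·(-2.390716) − (-1.712125)) / 3 = -2.616913
I_{4,1} = -2.560930 + (-2.560930 − (-2.390716))/3 = -2.617668
I_{4,2} = -2.617668 + (-2.617668 − (-2.616913))/15 = -2.617718

-2.6177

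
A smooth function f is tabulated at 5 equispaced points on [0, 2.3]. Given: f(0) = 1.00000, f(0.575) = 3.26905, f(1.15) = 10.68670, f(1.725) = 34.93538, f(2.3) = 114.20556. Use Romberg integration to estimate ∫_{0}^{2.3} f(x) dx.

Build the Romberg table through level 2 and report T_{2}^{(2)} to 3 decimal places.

T_{0}^{(0)} (trapezoid, 1 panel, h=2.3000): 132.48639
T_{1}^{(0)} (trapezoid, 2 panels, h=1.1500): 78.53290
T_{2}^{(0)} (trapezoid, 4 panels, h=0.5750): 61.23400
T_{1}^{(1)} = 78.53290 + (78.53290 − 132.48639)/3 = 60.54840
T_{2}^{(1)} = 61.23400 + (61.23400 − 78.53290)/3 = 55.46770
T_{2}^{(2)} = 55.46770 + (55.46770 − 60.54840)/15 = 55.12899

55.129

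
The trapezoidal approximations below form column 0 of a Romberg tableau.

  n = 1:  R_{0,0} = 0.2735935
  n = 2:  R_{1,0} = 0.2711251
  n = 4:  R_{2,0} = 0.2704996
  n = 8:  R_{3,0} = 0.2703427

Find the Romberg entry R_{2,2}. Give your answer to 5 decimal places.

Richardson extrapolation on the trapezoidal column (denominator 4−1=3):
R_{1,1} = (4·0.2711251 − 0.2735935) / 3 = 0.2703023
R_{2,1} = (4·0.2704996 − 0.2711251) / 3 = 0.2702911
R_{2,2} = 0.2702911 + (0.2702911 − 0.2703023)/15 = 0.2702904

0.27029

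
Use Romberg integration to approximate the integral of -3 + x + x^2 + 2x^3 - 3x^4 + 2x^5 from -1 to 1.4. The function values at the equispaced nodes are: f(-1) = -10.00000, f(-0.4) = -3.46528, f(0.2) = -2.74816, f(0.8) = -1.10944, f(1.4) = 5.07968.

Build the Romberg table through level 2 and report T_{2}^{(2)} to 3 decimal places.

T_{0}^{(0)} (trapezoid, 1 panel, h=2.4000): -5.90438
T_{1}^{(0)} (trapezoid, 2 panels, h=1.2000): -6.24998
T_{2}^{(0)} (trapezoid, 4 panels, h=0.6000): -5.86982
T_{1}^{(1)} = -6.24998 + (-6.24998 − (-5.90438))/3 = -6.36518
T_{2}^{(1)} = -5.86982 + (-5.86982 − (-6.24998))/3 = -5.74310
T_{2}^{(2)} = -5.74310 + (-5.74310 − (-6.36518))/15 = -5.70163

-5.702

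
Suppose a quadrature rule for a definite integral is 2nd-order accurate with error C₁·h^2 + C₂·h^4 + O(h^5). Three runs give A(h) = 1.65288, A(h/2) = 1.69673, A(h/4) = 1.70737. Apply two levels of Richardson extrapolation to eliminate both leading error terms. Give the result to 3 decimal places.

1.711

First eliminate the h^2 term (factor 2^2 = 4):
  B₁ = (4·1.69673 − 1.65288)/3 = 1.71135
  B₂ = (4·1.70737 − 1.69673)/3 = 1.71092
Then eliminate the h^4 term (factor 2^4 = 16):
  (16·1.71092 − 1.71135)/15 = 1.71089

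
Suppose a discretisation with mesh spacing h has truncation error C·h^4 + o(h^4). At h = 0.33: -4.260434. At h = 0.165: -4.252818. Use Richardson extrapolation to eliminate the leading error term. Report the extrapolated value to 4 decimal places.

-4.2523

The leading error scales as h^4; refining by a factor of 2 reduces it by 2^4 = 16.
Extrapolated value = (16·A(h/2) − A(h)) / (16 − 1)
= (16·(-4.252818) − (-4.260434)) / 15
= -63.784654 / 15 = -4.252310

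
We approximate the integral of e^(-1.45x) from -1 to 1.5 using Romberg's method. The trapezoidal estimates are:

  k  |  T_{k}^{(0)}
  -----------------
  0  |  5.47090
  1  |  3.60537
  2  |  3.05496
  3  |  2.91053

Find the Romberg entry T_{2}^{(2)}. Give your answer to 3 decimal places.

T_{1}^{(1)} = (4·3.60537 − 5.47090) / 3 = 2.98353
T_{2}^{(1)} = 3.05496 + (3.05496 − 3.60537)/3 = 2.87149
T_{2}^{(2)} = 2.87149 + (2.87149 − 2.98353)/15 = 2.86402

2.864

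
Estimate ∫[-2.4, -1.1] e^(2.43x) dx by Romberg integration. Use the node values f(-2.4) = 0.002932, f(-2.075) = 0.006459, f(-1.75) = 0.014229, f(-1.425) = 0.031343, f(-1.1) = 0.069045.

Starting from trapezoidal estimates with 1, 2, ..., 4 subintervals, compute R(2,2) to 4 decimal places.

R(0,0) (trapezoid, 1 panel, h=1.3000): 0.046785
R(1,0) (trapezoid, 2 panels, h=0.6500): 0.032641
R(2,0) (trapezoid, 4 panels, h=0.3250): 0.028606
R(1,1) = 0.032641 + (0.032641 − 0.046785)/3 = 0.027926
R(2,1) = 0.028606 + (0.028606 − 0.032641)/3 = 0.027261
R(2,2) = 0.027261 + (0.027261 − 0.027926)/15 = 0.027217

0.0272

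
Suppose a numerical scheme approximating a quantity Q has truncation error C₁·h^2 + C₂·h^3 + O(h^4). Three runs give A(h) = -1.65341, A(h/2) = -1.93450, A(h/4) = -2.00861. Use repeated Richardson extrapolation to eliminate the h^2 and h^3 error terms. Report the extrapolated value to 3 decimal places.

First eliminate the h^2 term (factor 2^2 = 4):
  B₁ = (4·(-1.93450) − (-1.65341))/3 = -2.02820
  B₂ = (4·(-2.00861) − (-1.93450))/3 = -2.03331
Then eliminate the h^3 term (factor 2^3 = 8):
  (8·(-2.03331) − (-2.02820))/7 = -2.03404

-2.034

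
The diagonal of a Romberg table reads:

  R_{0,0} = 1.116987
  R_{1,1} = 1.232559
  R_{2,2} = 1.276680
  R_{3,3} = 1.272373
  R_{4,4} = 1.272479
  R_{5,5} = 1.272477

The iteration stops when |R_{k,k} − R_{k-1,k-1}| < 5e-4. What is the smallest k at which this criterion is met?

|R_{1,1} − R_{0,0}| = 0.115572 ≥ 5e-4
|R_{2,2} − R_{1,1}| = 0.044121 ≥ 5e-4
|R_{3,3} − R_{2,2}| = 0.004307 ≥ 5e-4
|R_{4,4} − R_{3,3}| = 0.000106 < 5e-4

k = 4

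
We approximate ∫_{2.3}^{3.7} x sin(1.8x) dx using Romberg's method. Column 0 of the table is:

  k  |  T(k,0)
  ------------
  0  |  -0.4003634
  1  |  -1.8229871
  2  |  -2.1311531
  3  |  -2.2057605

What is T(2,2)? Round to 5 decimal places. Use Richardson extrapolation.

-2.22965

T(1,1) = -1.8229871 + (-1.8229871 − (-0.4003634))/3 = -2.2971950
T(2,1) = (4·(-2.1311531) − (-1.8229871)) / 3 = -2.2338751
T(2,2) = -2.2338751 + (-2.2338751 − (-2.2971950))/15 = -2.2296538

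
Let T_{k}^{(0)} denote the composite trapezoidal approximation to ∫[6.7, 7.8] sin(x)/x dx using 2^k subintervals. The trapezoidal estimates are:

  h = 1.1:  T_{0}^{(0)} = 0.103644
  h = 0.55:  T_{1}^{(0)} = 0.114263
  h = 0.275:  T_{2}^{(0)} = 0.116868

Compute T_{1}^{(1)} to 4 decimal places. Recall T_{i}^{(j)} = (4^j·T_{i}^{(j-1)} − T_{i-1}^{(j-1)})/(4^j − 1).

0.1178

Richardson extrapolation on the trapezoidal column (denominator 4−1=3):
T_{1}^{(1)} = 0.114263 + (0.114263 − 0.103644)/3 = 0.117803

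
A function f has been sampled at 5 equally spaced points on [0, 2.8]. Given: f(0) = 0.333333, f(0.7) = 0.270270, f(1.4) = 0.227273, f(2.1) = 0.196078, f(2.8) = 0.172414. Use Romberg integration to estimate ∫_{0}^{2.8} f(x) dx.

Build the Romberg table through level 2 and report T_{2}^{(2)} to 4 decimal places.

T_{0}^{(0)} (trapezoid, 1 panel, h=2.8000): 0.708046
T_{1}^{(0)} (trapezoid, 2 panels, h=1.4000): 0.672205
T_{2}^{(0)} (trapezoid, 4 panels, h=0.7000): 0.662546
T_{1}^{(1)} = 0.672205 + (0.672205 − 0.708046)/3 = 0.660258
T_{2}^{(1)} = 0.662546 + (0.662546 − 0.672205)/3 = 0.659326
T_{2}^{(2)} = 0.659326 + (0.659326 − 0.660258)/15 = 0.659264

0.6593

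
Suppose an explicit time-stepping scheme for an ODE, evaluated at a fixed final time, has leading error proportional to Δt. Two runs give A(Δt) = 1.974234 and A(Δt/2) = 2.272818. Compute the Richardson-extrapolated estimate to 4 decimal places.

The leading error scales as Δt; refining by a factor of 2 reduces it by 2^1 = 2.
Extrapolated value = (2·A(Δt/2) − A(Δt)) / (2 − 1)
= (2·2.272818 − 1.974234) / 1
= 2.571402 / 1 = 2.571402

2.5714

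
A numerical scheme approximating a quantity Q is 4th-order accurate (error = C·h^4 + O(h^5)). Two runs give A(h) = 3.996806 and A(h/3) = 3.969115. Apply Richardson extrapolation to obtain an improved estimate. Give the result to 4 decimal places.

Extrapolated value = (81·A(h/3) − A(h)) / (81 − 1)
= (81·3.969115 − 3.996806) / 80
= 317.501509 / 80 = 3.968769

3.9688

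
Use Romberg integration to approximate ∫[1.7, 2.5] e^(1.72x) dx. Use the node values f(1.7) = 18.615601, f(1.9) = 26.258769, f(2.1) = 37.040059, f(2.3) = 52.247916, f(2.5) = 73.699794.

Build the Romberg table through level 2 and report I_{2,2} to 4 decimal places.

I_{0,0} (trapezoid, 1 panel, h=0.8000): 36.926158
I_{1,0} (trapezoid, 2 panels, h=0.4000): 33.279103
I_{2,0} (trapezoid, 4 panels, h=0.2000): 32.340888
I_{1,1} = 33.279103 + (33.279103 − 36.926158)/3 = 32.063418
I_{2,1} = 32.340888 + (32.340888 − 33.279103)/3 = 32.028150
I_{2,2} = 32.028150 + (32.028150 − 32.063418)/15 = 32.025799

32.0258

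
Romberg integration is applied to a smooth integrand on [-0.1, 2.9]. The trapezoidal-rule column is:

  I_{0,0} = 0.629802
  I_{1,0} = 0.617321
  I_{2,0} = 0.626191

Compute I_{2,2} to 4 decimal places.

0.6302

Richardson extrapolation on the trapezoidal column (denominator 4−1=3):
I_{1,1} = (4·0.617321 − 0.629802) / 3 = 0.613161
I_{2,1} = 0.626191 + (0.626191 − 0.617321)/3 = 0.629148
I_{2,2} = 0.629148 + (0.629148 − 0.613161)/15 = 0.630214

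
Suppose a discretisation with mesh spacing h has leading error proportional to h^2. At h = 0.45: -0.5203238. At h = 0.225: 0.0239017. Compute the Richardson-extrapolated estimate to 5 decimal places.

0.20531

The leading error scales as h^2; refining by a factor of 2 reduces it by 2^2 = 4.
Extrapolated value = (4·A(h/2) − A(h)) / (4 − 1)
= (4·0.0239017 − (-0.5203238)) / 3
= 0.6159306 / 3 = 0.2053102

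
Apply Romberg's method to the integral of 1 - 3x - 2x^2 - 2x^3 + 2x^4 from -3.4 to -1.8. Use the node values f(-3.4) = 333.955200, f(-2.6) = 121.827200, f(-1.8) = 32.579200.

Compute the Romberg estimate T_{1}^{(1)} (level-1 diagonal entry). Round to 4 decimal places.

T_{0}^{(0)} (trapezoid, 1 panel, h=1.6000): 293.227520
T_{1}^{(0)} (trapezoid, 2 panels, h=0.8000): 244.075520
T_{1}^{(1)} = 244.075520 + (244.075520 − 293.227520)/3 = 227.691520

227.6915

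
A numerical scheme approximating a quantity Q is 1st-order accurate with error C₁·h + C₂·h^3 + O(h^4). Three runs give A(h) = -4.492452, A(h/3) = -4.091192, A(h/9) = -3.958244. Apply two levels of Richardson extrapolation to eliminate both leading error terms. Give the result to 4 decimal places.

First eliminate the h term (factor 3^1 = 3):
  B₁ = (3·(-4.091192) − (-4.492452))/2 = -3.890562
  B₂ = (3·(-3.958244) − (-4.091192))/2 = -3.891770
Then eliminate the h^3 term (factor 3^3 = 27):
  (27·(-3.891770) − (-3.890562))/26 = -3.891816

-3.8918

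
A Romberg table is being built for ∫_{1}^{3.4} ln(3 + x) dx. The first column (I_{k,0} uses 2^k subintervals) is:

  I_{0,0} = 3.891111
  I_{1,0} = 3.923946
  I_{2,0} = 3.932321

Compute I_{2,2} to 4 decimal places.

3.9351

I_{1,1} = 3.923946 + (3.923946 − 3.891111)/3 = 3.934891
I_{2,1} = (4·3.932321 − 3.923946) / 3 = 3.935113
I_{2,2} = (16·3.935113 − 3.934891) / 15 = 3.935128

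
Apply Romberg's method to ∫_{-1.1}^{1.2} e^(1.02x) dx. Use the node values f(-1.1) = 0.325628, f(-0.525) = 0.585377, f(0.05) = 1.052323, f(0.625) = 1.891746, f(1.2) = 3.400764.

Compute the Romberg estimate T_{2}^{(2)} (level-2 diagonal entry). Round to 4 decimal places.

3.0151

T_{0}^{(0)} (trapezoid, 1 panel, h=2.3000): 4.285351
T_{1}^{(0)} (trapezoid, 2 panels, h=1.1500): 3.352847
T_{2}^{(0)} (trapezoid, 4 panels, h=0.5750): 3.100769
T_{1}^{(1)} = 3.352847 + (3.352847 − 4.285351)/3 = 3.042012
T_{2}^{(1)} = 3.100769 + (3.100769 − 3.352847)/3 = 3.016743
T_{2}^{(2)} = 3.016743 + (3.016743 − 3.042012)/15 = 3.015058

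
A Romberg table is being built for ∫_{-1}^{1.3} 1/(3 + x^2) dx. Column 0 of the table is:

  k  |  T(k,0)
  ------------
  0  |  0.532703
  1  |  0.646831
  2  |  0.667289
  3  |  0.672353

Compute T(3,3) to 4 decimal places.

0.6740

T(1,1) = 0.646831 + (0.646831 − 0.532703)/3 = 0.684874
T(2,1) = 0.667289 + (0.667289 − 0.646831)/3 = 0.674108
T(3,1) = 0.672353 + (0.672353 − 0.667289)/3 = 0.674041
T(2,2) = (16·0.674108 − 0.684874) / 15 = 0.673390
T(3,2) = (16·0.674041 − 0.674108) / 15 = 0.674037
T(3,3) = (64·0.674037 − 0.673390) / 63 = 0.674047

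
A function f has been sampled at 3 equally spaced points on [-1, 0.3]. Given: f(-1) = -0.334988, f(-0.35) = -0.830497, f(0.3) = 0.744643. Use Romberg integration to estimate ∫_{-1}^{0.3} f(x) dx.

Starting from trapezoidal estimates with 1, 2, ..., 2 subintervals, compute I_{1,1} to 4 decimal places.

I_{0,0} (trapezoid, 1 panel, h=1.3000): 0.266276
I_{1,0} (trapezoid, 2 panels, h=0.6500): -0.406685
I_{1,1} = -0.406685 + (-0.406685 − 0.266276)/3 = -0.631005

-0.6310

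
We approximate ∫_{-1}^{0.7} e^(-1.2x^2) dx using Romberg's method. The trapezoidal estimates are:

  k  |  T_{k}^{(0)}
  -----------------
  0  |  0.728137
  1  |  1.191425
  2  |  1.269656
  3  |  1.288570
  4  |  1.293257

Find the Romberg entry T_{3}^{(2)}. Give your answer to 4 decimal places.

1.2948

T_{2}^{(1)} = 1.269656 + (1.269656 − 1.191425)/3 = 1.295733
T_{3}^{(1)} = (4·1.288570 − 1.269656) / 3 = 1.294875
T_{3}^{(2)} = (16·1.294875 − 1.295733) / 15 = 1.294818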